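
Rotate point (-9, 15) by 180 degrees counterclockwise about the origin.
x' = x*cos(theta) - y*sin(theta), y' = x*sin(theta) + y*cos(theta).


cos(180) = -1, sin(180) = 0
x' = -9*(-1) - 15*0 = 9
y' = -9*0 + 15*(-1) = -15

(9, -15)


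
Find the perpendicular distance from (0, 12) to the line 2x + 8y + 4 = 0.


|2*0 + 8*12 + 4| = |100| = 100
sqrt(4 + 64) = sqrt(68) = 8.2462
d = 100/sqrt(68) = 12.1268

12.1268


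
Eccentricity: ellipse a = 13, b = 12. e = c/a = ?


c = sqrt(169-144) = sqrt(25) = 5.0000
e = c/a = 5/13 = 0.3846

e = 0.3846


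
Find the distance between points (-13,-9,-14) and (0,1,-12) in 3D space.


dx=13, dy=10, dz=2
d = sqrt(169+100+4) = sqrt(273) = 16.5227

16.5227


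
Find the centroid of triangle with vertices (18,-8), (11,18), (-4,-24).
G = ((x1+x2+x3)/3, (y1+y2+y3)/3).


Gx = (18+11- 4)/3 = 25/3 = 8.3333
Gy = (-8+18- 24)/3 = -14/3 = -4.6667

G = (8.3333, -4.6667)


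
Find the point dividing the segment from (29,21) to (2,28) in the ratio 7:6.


Px = (7*2 + 6*29)/13 = 188/13 = 14.4615
Py = (7*28 + 6*21)/13 = 322/13 = 24.7692

P = (14.4615, 24.7692)


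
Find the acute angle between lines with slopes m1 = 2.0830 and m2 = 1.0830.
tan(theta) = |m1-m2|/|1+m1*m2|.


m1-m2 = 1
1+m1*m2 = 3.255889
tan(theta) = |1/3.255889| = 0.307136
theta = arctan(|1/3.255889|) = 17.0736 degrees (acute angle)

17.0736 degrees


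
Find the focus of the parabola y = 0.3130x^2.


a = 0.3130
4a = 1.2520
focus = (0, 1/1.2520) = (0, 0.7987)

Focus = (0, 0.7987)


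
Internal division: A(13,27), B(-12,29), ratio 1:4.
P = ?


Px = (1*(-12) + 4*13)/5 = 40/5 = 8.0000
Py = (1*29 + 4*27)/5 = 137/5 = 27.4000

P = (8.0000, 27.4000)


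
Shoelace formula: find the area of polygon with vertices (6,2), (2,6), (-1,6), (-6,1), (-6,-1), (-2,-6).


sum(xi*y_{i+1}) = 6*6 + 2*6 - 1*1 - 6*(-1) - 6*(-6) - 2*2 = 85
sum(yi*x_{i+1}) = 2*2 + 6*(-1) + 6*(-6) + 1*(-6) - 1*(-2) - 6*6 = -78
Area = |85 + 78|/2 = 163/2 = 81.5000

81.5000 sq units


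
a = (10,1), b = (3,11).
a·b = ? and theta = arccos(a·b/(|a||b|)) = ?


a·b = 10*3 + 1*11 = 30 + 11 = 41
|a| = sqrt(100+1) = 10.0499
|b| = sqrt(9+121) = 11.4018
cos(theta) = 41/(sqrt(101)*sqrt(130)) = 41/sqrt(13130) = 0.357809
theta = arccos(41/sqrt(13130)) = 69.0343 degrees

a·b = 41, theta = 69.0343 deg


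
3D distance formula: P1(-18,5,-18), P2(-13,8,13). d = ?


dx=5, dy=3, dz=31
d = sqrt(25+9+961) = sqrt(995) = 31.5436

31.5436


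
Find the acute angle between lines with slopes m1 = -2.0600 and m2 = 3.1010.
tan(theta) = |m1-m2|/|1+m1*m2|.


m1-m2 = -5.161
1+m1*m2 = -5.38806
tan(theta) = |-5.161/(-5.38806)| = 0.957859
theta = arctan(|-5.161/(-5.38806)|) = 43.7669 degrees (acute angle)

43.7669 degrees


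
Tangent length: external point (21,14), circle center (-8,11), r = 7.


d = sqrt((21+ 8)^2 + (14-11)^2) = sqrt(841+9) = 29.1548
L = sqrt(850.0000 - 49) = sqrt(801.0000) = 28.3019

28.3019


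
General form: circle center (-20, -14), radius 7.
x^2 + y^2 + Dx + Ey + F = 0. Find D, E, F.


(x+ 20)^2 + (y+ 14)^2 = 7^2
D = -2h = 40, E = -2k = 28
F = h^2+k^2-r^2 = 400+196-49 = 547

D = 40, E = 28, F = 547


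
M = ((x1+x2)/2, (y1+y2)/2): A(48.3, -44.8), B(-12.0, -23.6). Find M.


Mx = (48.3 - 12.0)/2 = 36.3/2 = 18.1500
My = (-44.8 - 23.6)/2 = -68.4/2 = -34.2000

(18.1500, -34.2000)


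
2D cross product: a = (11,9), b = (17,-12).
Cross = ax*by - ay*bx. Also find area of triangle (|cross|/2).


cross = 11*(-12) - 9*17 = -132 - 153 = -285
Triangle area = |-285|/2 = 285/2 = 142.5000

cross = -285, triangle area = 142.5000


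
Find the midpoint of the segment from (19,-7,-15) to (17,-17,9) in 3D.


Mx = (19+17)/2 = 18.0000
My = (-7- 17)/2 = -12.0000
Mz = (-15+9)/2 = -3.0000

M = (18.0000, -12.0000, -3.0000)


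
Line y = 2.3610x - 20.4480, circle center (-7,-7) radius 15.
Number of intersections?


Substitute y = 2.3610x - 20.4480: (x+ 7)^2 + (2.3610x- 20.4480+ 7)^2 = 225
Expand to Ax^2 + Bx + C = 0, where b-k = -13.448
A = 1+m^2 = 6.574321
B = 2(m(b-k) - h) = 2(2.3610*(-13.448) + 7) = -49.501456
C = h^2 + (b-k)^2 - r^2 = 49 + 180.848704 - 225 = 4.848704
disc = B^2-4AC = 2450.3941 - 127.5077 = 2322.8864
disc > 0

2 intersection points


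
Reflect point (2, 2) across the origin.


Reflection rule for origin: (-x, -y)
(2, 2) -> (-2, -2)

(-2, -2)


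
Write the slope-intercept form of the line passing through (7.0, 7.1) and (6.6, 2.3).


m = (-4.8)/(-0.4) = 12.0000
b = y1 - m*x1 = 7.1 - (-4.8*7.0)/(-0.4) = 7.1 - 84.0000 = -76.9000

y = 12.0000x - 76.9000


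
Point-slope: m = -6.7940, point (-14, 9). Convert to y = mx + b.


y - 9 = -6.7940(x + 14)
y = -6.7940x + 9 + 6.7940*(-14)
y = -6.7940x - 86.1160

y = -6.7940x - 86.1160


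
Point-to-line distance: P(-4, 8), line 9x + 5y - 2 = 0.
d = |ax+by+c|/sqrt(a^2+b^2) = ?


|9*(-4) + 5*8 - 2| = |2| = 2
sqrt(81 + 25) = sqrt(106) = 10.2956
d = 2/sqrt(106) = 0.1943

0.1943


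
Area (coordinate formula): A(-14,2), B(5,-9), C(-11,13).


-14*(-9-13) = 308
5*(13-2) = 55
-11*(2+ 9) = -121
sum = 242
Area = |242|/2 = 121.0000

121.0000 sq units


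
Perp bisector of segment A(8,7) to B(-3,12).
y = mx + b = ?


Midpoint = (2.5, 9.5)
Slope of AB = dy/dx = 5/(-11) = -0.4545
Perp slope = -dx/dy = 11/5 = 2.2000
b = My - (perp slope)*Mx = 9.5 + (-11*2.5)/5 = 9.5 - 5.5000 = 4.0000

y = 2.2000x + 4.0000


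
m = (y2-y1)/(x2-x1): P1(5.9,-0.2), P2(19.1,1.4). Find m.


dy = 1.4 + 0.2 = 1.6
dx = 19.1 - 5.9 = 13.2
m = 1.6/13.2 = 0.1212

m = 0.1212


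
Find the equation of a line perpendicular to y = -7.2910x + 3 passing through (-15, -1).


Perpendicular slope = -1/m1 = -1/(-7.2910) = 0.1372
b2 = y0 - m2*x0 = -1 - 15/(-7.2910) = -1 + 2.0573 = 1.0573

y = 0.1372x + 1.0573


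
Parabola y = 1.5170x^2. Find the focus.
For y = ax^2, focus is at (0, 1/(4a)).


a = 1.5170
4a = 6.0680
focus = (0, 1/6.0680) = (0, 0.1648)

Focus = (0, 0.1648)


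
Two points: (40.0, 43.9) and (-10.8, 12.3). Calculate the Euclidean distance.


dx = -10.8 - 40.0 = -50.8
dy = 12.3 - 43.9 = -31.6
d = sqrt(2580.64 + 998.56) = sqrt(3579.2) = 59.8264

59.8264


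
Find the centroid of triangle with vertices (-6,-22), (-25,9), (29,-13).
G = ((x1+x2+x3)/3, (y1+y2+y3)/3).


Gx = (-6- 25+29)/3 = -2/3 = -0.6667
Gy = (-22+9- 13)/3 = -26/3 = -8.6667

G = (-0.6667, -8.6667)


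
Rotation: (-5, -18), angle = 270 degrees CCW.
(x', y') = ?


cos(270) = 0, sin(270) = -1
x' = -5*0 + 18*(-1) = -18
y' = -5*(-1) - 18*0 = 5

(-18, 5)


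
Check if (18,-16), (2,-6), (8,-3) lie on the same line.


18*(-6+ 3) + 2*(-3+ 16) + 8*(-16+ 6)
= -54 + 26 - 80 = -108

No, not collinear (determinant = -108)


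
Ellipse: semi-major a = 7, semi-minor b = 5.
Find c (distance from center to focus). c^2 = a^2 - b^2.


c^2 = 7^2 - 5^2 = 49 - 25 = 24
c = sqrt(24) = 4.8990

c = 4.8990


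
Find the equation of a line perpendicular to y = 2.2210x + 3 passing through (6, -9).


Perpendicular slope = -1/m1 = -1/2.2210 = -0.4502
b2 = y0 - m2*x0 = -9 + 6/2.2210 = -9 + 2.7015 = -6.2985

y = -0.4502x - 6.2985


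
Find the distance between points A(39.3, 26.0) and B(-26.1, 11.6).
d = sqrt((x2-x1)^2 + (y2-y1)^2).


dx = -26.1 - 39.3 = -65.4
dy = 11.6 - 26.0 = -14.4
d = sqrt(4277.16 + 207.36) = sqrt(4484.52) = 66.9666

66.9666


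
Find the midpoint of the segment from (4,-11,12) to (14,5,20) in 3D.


Mx = (4+14)/2 = 9.0000
My = (-11+5)/2 = -3.0000
Mz = (12+20)/2 = 16.0000

M = (9.0000, -3.0000, 16.0000)


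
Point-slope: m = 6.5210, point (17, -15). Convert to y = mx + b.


y + 15 = 6.5210(x - 17)
y = 6.5210x - 15 - 6.5210*17
y = 6.5210x - 125.8570

y = 6.5210x - 125.8570


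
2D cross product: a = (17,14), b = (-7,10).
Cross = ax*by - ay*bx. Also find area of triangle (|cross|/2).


cross = 17*10 - 14*(-7) = 170 + 98 = 268
Triangle area = |268|/2 = 268/2 = 134.0000

cross = 268, triangle area = 134.0000


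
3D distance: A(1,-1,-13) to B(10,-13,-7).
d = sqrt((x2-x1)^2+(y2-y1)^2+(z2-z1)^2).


dx=9, dy=-12, dz=6
d = sqrt(81+144+36) = sqrt(261) = 16.1555

16.1555


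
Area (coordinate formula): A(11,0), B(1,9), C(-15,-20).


11*(9+ 20) = 319
1*(-20-0) = -20
-15*(0-9) = 135
sum = 434
Area = |434|/2 = 217.0000

217.0000 sq units


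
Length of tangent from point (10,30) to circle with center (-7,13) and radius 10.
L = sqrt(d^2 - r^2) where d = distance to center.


d = sqrt((10+ 7)^2 + (30-13)^2) = sqrt(289+289) = 24.0416
L = sqrt(578.0000 - 100) = sqrt(478.0000) = 21.8632

21.8632


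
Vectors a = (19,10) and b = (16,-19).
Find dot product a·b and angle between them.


a·b = 19*16 + 10*(-19) = 304 - 190 = 114
|a| = sqrt(361+100) = 21.4709
|b| = sqrt(256+361) = 24.8395
cos(theta) = 114/(sqrt(461)*sqrt(617)) = 114/sqrt(284437) = 0.213753
theta = arccos(114/sqrt(284437)) = 77.6576 degrees

a·b = 114, theta = 77.6576 deg


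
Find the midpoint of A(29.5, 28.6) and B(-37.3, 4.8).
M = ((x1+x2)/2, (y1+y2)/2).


Mx = (29.5 - 37.3)/2 = -7.8/2 = -3.9000
My = (28.6 + 4.8)/2 = 33.4/2 = 16.7000

(-3.9000, 16.7000)


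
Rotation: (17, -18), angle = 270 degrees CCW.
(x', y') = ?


cos(270) = 0, sin(270) = -1
x' = 17*0 + 18*(-1) = -18
y' = 17*(-1) - 18*0 = -17

(-18, -17)


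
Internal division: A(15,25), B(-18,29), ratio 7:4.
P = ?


Px = (7*(-18) + 4*15)/11 = -66/11 = -6.0000
Py = (7*29 + 4*25)/11 = 303/11 = 27.5455

P = (-6.0000, 27.5455)


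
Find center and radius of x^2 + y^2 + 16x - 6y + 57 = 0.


h = -D/2 = -16/2 = -8
k = -E/2 = 6/2 = 3
r^2 = h^2 + k^2 - F = 64 + 9 - 57 = 16
r = 4

Center (-8, 3), radius = 4


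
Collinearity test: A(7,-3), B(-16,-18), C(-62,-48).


7*(-18+ 48) - 16*(-48+ 3) - 62*(-3+ 18)
= 210 + 720 - 930 = 0

Yes, collinear (determinant = 0)


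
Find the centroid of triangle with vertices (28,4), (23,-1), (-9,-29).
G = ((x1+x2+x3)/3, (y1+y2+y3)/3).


Gx = (28+23- 9)/3 = 42/3 = 14.0000
Gy = (4- 1- 29)/3 = -26/3 = -8.6667

G = (14.0000, -8.6667)


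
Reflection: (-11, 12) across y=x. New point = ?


Reflection rule for y=x: (y, x)
(-11, 12) -> (12, -11)

(12, -11)


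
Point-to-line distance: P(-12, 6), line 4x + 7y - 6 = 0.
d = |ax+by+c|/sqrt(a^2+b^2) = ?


|4*(-12) + 7*6 - 6| = |-12| = 12
sqrt(16 + 49) = sqrt(65) = 8.0623
d = 12/sqrt(65) = 1.4884

1.4884


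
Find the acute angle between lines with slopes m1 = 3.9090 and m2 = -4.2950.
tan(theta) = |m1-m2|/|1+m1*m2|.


m1-m2 = 8.204
1+m1*m2 = -15.789155
tan(theta) = |8.204/(-15.789155)| = 0.519597
theta = arctan(|8.204/(-15.789155)|) = 27.4563 degrees (acute angle)

27.4563 degrees


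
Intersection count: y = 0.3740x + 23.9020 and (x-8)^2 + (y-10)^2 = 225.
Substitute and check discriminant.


Substitute y = 0.3740x + 23.9020: (x-8)^2 + (0.3740x+23.9020-10)^2 = 225
Expand to Ax^2 + Bx + C = 0, where b-k = 13.902
A = 1+m^2 = 1.139876
B = 2(m(b-k) - h) = 2(0.3740*13.902 - 8) = -5.601304
C = h^2 + (b-k)^2 - r^2 = 64 + 193.265604 - 225 = 32.265604
disc = B^2-4AC = 31.3746 - 147.1152 = -115.7406
disc < 0

0 intersection points


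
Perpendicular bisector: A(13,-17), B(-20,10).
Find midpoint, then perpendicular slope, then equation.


Midpoint = (-3.5, -3.5)
Slope of AB = dy/dx = 27/(-33) = -0.8182
Perp slope = -dx/dy = 33/27 = 1.2222
b = My - (perp slope)*Mx = -3.5 + (-33*(-3.5))/27 = -3.5 + 4.2778 = 0.7778

y = 1.2222x + 0.7778


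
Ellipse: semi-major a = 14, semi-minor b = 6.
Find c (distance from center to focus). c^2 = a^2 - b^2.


c^2 = 14^2 - 6^2 = 196 - 36 = 160
c = sqrt(160) = 12.6491

c = 12.6491


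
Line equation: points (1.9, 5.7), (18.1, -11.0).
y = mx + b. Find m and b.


m = (-16.7)/(16.2) = -1.0309
b = y1 - m*x1 = 5.7 - (-16.7*1.9)/(16.2) = 5.7 + 1.9586 = 7.6586

y = -1.0309x + 7.6586


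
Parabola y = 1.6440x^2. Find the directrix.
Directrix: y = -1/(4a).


a = 1.6440
1/(4a) = 0.1521
directrix: y = -0.1521 = -0.1521

y = -0.1521


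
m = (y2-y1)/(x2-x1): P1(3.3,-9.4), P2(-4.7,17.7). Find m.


dy = 17.7 + 9.4 = 27.1
dx = -4.7 - 3.3 = -8.0
m = 27.1/(-8.0) = -3.3875

m = -3.3875


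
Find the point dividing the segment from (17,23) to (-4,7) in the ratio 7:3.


Px = (7*(-4) + 3*17)/10 = 23/10 = 2.3000
Py = (7*7 + 3*23)/10 = 118/10 = 11.8000

P = (2.3000, 11.8000)


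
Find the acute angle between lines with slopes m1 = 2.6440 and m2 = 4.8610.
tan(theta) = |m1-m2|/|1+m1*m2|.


m1-m2 = -2.217
1+m1*m2 = 13.852484
tan(theta) = |-2.217/13.852484| = 0.160043
theta = arctan(|-2.217/13.852484|) = 9.0927 degrees (acute angle)

9.0927 degrees


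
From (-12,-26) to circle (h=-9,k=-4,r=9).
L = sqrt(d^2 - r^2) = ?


d = sqrt((-12+ 9)^2 + (-26+ 4)^2) = sqrt(9+484) = 22.2036
L = sqrt(493.0000 - 81) = sqrt(412.0000) = 20.2978

20.2978


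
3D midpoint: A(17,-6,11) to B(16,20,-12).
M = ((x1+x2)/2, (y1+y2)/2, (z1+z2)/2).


Mx = (17+16)/2 = 16.5000
My = (-6+20)/2 = 7.0000
Mz = (11- 12)/2 = -0.5000

M = (16.5000, 7.0000, -0.5000)


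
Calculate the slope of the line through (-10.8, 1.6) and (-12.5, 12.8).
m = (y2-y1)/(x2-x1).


dy = 12.8 - 1.6 = 11.2
dx = -12.5 + 10.8 = -1.7
m = 11.2/(-1.7) = -6.5882

m = -6.5882


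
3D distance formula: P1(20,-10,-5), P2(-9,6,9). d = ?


dx=-29, dy=16, dz=14
d = sqrt(841+256+196) = sqrt(1293) = 35.9583

35.9583


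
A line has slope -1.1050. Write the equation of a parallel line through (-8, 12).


Parallel lines have equal slopes.
m2 = -1.1050
b2 = 12 + 1.1050*(-8) = 3.1600

y = -1.1050x + 3.1600


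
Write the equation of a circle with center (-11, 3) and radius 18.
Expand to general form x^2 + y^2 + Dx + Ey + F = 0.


(x+ 11)^2 + (y-3)^2 = 18^2
D = -2h = 22, E = -2k = -6
F = h^2+k^2-r^2 = 121+9-324 = -194

x^2 + y^2 + 22x - 6y - 194 = 0


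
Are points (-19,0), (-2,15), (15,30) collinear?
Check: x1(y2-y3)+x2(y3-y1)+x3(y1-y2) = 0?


-19*(15-30) - 2*(30-0) + 15*(0-15)
= 285 - 60 - 225 = 0

Yes, collinear (determinant = 0)


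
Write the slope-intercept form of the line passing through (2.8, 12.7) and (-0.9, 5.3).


m = (-7.4)/(-3.7) = 2.0000
b = y1 - m*x1 = 12.7 - (-7.4*2.8)/(-3.7) = 12.7 - 5.6000 = 7.1000

y = 2.0000x + 7.1000


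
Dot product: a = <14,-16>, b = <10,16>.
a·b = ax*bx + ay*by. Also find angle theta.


a·b = 14*10 - 16*16 = 140 - 256 = -116
|a| = sqrt(196+256) = 21.2603
|b| = sqrt(100+256) = 18.8680
cos(theta) = -116/(sqrt(452)*sqrt(356)) = -116/sqrt(160912) = -0.289177
theta = arccos(-116/sqrt(160912)) = 106.8087 degrees

a·b = -116, theta = 106.8087 deg


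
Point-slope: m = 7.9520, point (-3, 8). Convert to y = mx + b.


y - 8 = 7.9520(x + 3)
y = 7.9520x + 8 - 7.9520*(-3)
y = 7.9520x + 31.8560

y = 7.9520x + 31.8560


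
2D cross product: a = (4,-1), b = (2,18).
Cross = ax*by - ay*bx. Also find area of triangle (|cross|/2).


cross = 4*18 + 1*2 = 72 + 2 = 74
Triangle area = |74|/2 = 74/2 = 37.0000

cross = 74, triangle area = 37.0000


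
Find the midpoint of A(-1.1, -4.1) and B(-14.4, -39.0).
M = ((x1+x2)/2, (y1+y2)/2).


Mx = (-1.1 - 14.4)/2 = -15.5/2 = -7.7500
My = (-4.1 - 39.0)/2 = -43.1/2 = -21.5500

(-7.7500, -21.5500)


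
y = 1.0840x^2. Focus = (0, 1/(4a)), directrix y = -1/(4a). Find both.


a = 1.0840
1/(4a) = 0.2306
Focus = (0, 0.2306)
Directrix: y = -0.2306

Focus = (0, 0.2306), Directrix: y = -0.2306


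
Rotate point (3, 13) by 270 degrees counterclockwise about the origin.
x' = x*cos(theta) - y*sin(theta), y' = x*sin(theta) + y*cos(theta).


cos(270) = 0, sin(270) = -1
x' = 3*0 - 13*(-1) = 13
y' = 3*(-1) + 13*0 = -3

(13, -3)


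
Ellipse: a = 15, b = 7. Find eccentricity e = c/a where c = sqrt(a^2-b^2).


c = sqrt(225-49) = sqrt(176) = 13.2665
e = c/a = sqrt(176)/15 = 0.8844

e = 0.8844


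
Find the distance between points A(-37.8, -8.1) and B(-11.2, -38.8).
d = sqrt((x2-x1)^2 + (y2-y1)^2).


dx = -11.2 + 37.8 = 26.6
dy = -38.8 + 8.1 = -30.7
d = sqrt(707.56 + 942.49) = sqrt(1650.05) = 40.6208

40.6208


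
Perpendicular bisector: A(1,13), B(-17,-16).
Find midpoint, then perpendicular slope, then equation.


Midpoint = (-8, -1.5)
Slope of AB = dy/dx = -29/(-18) = 1.6111
Perp slope = -dx/dy = -18/29 = -0.6207
b = My - (perp slope)*Mx = -1.5 + (-18*(-8))/(-29) = -1.5 - 4.9655 = -6.4655

y = -0.6207x - 6.4655


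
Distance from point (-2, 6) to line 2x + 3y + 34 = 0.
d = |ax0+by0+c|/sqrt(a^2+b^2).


|2*(-2) + 3*6 + 34| = |48| = 48
sqrt(4 + 9) = sqrt(13) = 3.6056
d = 48/sqrt(13) = 13.3128

13.3128


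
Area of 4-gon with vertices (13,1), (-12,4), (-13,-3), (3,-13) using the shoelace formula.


sum(xi*y_{i+1}) = 13*4 - 12*(-3) - 13*(-13) + 3*1 = 260
sum(yi*x_{i+1}) = 1*(-12) + 4*(-13) - 3*3 - 13*13 = -242
Area = |260 + 242|/2 = 502/2 = 251.0000

251.0000 sq units


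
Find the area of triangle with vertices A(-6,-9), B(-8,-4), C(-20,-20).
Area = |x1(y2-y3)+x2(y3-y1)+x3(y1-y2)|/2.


-6*(-4+ 20) = -96
-8*(-20+ 9) = 88
-20*(-9+ 4) = 100
sum = 92
Area = |92|/2 = 46.0000

46.0000 sq units


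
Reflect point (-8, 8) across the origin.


Reflection rule for origin: (-x, -y)
(-8, 8) -> (8, -8)

(8, -8)


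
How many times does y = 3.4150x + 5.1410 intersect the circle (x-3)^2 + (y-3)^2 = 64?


Substitute y = 3.4150x + 5.1410: (x-3)^2 + (3.4150x+5.1410-3)^2 = 64
Expand to Ax^2 + Bx + C = 0, where b-k = 2.141
A = 1+m^2 = 12.662225
B = 2(m(b-k) - h) = 2(3.4150*2.141 - 3) = 8.62303
C = h^2 + (b-k)^2 - r^2 = 9 + 4.583881 - 64 = -50.416119
disc = B^2-4AC = 74.3566 + 2553.5210 = 2627.8776
disc > 0

2 intersection points


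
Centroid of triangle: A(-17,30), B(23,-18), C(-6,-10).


Gx = (-17+23- 6)/3 = 0/3 = 0
Gy = (30- 18- 10)/3 = 2/3 = 0.6667

G = (0, 0.6667)


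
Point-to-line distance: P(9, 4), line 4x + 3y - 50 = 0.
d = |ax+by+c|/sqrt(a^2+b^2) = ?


|4*9 + 3*4 - 50| = |-2| = 2
sqrt(16 + 9) = sqrt(25) = 5.0000
d = 2/sqrt(25) = 0.4000

0.4000


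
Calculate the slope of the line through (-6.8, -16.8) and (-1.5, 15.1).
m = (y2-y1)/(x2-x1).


dy = 15.1 + 16.8 = 31.9
dx = -1.5 + 6.8 = 5.3
m = 31.9/5.3 = 6.0189

m = 6.0189


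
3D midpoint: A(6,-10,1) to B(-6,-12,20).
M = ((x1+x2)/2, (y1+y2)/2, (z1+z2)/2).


Mx = (6- 6)/2 = 0
My = (-10- 12)/2 = -11.0000
Mz = (1+20)/2 = 10.5000

M = (0, -11.0000, 10.5000)


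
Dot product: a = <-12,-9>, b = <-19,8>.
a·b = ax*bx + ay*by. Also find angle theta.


a·b = -12*(-19) - 9*8 = 228 - 72 = 156
|a| = sqrt(144+81) = 15.0000
|b| = sqrt(361+64) = 20.6155
cos(theta) = 156/(sqrt(225)*sqrt(425)) = 156/sqrt(95625) = 0.504474
theta = arccos(156/sqrt(95625)) = 59.7036 degrees

a·b = 156, theta = 59.7036 deg


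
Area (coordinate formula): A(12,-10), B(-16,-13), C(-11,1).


12*(-13-1) = -168
-16*(1+ 10) = -176
-11*(-10+ 13) = -33
sum = -377
Area = |-377|/2 = 188.5000

188.5000 sq units


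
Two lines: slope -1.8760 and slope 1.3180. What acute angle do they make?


m1-m2 = -3.194
1+m1*m2 = -1.472568
tan(theta) = |-3.194/(-1.472568)| = 2.169000
theta = arctan(|-3.194/(-1.472568)|) = 65.2483 degrees (acute angle)

65.2483 degrees


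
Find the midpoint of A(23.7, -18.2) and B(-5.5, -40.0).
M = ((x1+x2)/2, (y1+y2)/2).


Mx = (23.7 - 5.5)/2 = 18.2/2 = 9.1000
My = (-18.2 - 40.0)/2 = -58.2/2 = -29.1000

(9.1000, -29.1000)


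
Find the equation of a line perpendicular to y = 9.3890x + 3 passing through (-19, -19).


Perpendicular slope = -1/m1 = -1/9.3890 = -0.1065
b2 = y0 - m2*x0 = -19 - 19/9.3890 = -19 - 2.0236 = -21.0236

y = -0.1065x - 21.0236


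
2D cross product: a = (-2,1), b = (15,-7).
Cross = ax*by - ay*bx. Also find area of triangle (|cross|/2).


cross = -2*(-7) - 1*15 = 14 - 15 = -1
Triangle area = |-1|/2 = 1/2 = 0.5000

cross = -1, triangle area = 0.5000


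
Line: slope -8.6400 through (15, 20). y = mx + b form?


y - 20 = -8.6400(x - 15)
y = -8.6400x + 20 + 8.6400*15
y = -8.6400x + 149.6000

y = -8.6400x + 149.6000


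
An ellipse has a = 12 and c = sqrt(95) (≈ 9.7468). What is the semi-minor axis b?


b^2 = 12^2 - (sqrt(95))^2 = 144 - 95 = 49
b = sqrt(49) = 7

b = 7


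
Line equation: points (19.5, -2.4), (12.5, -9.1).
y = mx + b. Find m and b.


m = (-6.7)/(-7.0) = 0.9571
b = y1 - m*x1 = -2.4 - (-6.7*19.5)/(-7.0) = -2.4 - 18.6643 = -21.0643

y = 0.9571x - 21.0643


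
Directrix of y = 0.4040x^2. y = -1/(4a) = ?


a = 0.4040
1/(4a) = 0.6188
directrix: y = -0.6188 = -0.6188

y = -0.6188


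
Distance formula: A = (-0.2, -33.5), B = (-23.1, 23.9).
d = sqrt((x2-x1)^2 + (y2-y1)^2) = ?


dx = -23.1 + 0.2 = -22.9
dy = 23.9 + 33.5 = 57.4
d = sqrt(524.41 + 3294.76) = sqrt(3819.17) = 61.7994

61.7994


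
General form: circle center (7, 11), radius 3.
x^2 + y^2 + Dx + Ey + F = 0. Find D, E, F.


(x-7)^2 + (y-11)^2 = 3^2
D = -2h = -14, E = -2k = -22
F = h^2+k^2-r^2 = 49+121-9 = 161

D = -14, E = -22, F = 161


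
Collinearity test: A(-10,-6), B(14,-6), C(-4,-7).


-10*(-6+ 7) + 14*(-7+ 6) - 4*(-6+ 6)
= -10 - 14 + 0 = -24

No, not collinear (determinant = -24)


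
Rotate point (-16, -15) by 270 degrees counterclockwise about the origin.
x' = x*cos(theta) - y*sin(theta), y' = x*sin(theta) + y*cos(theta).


cos(270) = 0, sin(270) = -1
x' = -16*0 + 15*(-1) = -15
y' = -16*(-1) - 15*0 = 16

(-15, 16)


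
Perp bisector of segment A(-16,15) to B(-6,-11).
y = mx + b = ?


Midpoint = (-11, 2)
Slope of AB = dy/dx = -26/10 = -2.6000
Perp slope = -dx/dy = 10/26 = 0.3846
b = My - (perp slope)*Mx = 2 + (10*(-11))/(-26) = 2 + 4.2308 = 6.2308

y = 0.3846x + 6.2308


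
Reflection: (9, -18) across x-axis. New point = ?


Reflection rule for x-axis: (x, -y)
(9, -18) -> (9, 18)

(9, 18)


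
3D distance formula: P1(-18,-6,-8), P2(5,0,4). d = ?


dx=23, dy=6, dz=12
d = sqrt(529+36+144) = sqrt(709) = 26.6271

26.6271


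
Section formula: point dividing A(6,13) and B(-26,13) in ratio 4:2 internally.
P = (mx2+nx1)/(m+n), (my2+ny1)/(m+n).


Px = (4*(-26) + 2*6)/6 = -92/6 = -15.3333
Py = (4*13 + 2*13)/6 = 78/6 = 13.0000

P = (-15.3333, 13.0000)


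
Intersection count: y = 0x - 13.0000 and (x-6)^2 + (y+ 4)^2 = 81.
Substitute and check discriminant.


Substitute y = 0x - 13.0000: (x-6)^2 + (0x- 13.0000+ 4)^2 = 81
Expand to Ax^2 + Bx + C = 0, where b-k = -9
A = 1+m^2 = 1
B = 2(m(b-k) - h) = 2(0*(-9) - 6) = -12
C = h^2 + (b-k)^2 - r^2 = 36 + 81 - 81 = 36
disc = B^2-4AC = 144.0000 - 144.0000 = 0
disc = 0

1 intersection point (tangent)


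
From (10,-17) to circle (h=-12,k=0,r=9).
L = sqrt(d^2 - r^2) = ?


d = sqrt((10+ 12)^2 + (-17-0)^2) = sqrt(484+289) = 27.8029
L = sqrt(773.0000 - 81) = sqrt(692.0000) = 26.3059

26.3059


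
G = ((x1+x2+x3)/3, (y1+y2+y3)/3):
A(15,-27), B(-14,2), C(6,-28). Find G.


Gx = (15- 14+6)/3 = 7/3 = 2.3333
Gy = (-27+2- 28)/3 = -53/3 = -17.6667

G = (2.3333, -17.6667)


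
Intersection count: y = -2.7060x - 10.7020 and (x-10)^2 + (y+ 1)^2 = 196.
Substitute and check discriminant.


Substitute y = -2.7060x - 10.7020: (x-10)^2 + (-2.7060x- 10.7020+ 1)^2 = 196
Expand to Ax^2 + Bx + C = 0, where b-k = -9.702
A = 1+m^2 = 8.322436
B = 2(m(b-k) - h) = 2(-2.7060*(-9.702) - 10) = 32.507224
C = h^2 + (b-k)^2 - r^2 = 100 + 94.128804 - 196 = -1.871196
disc = B^2-4AC = 1056.7196 + 62.2916 = 1119.0112
disc > 0

2 intersection points


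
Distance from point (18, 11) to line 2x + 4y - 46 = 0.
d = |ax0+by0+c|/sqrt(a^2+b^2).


|2*18 + 4*11 - 46| = |34| = 34
sqrt(4 + 16) = sqrt(20) = 4.4721
d = 34/sqrt(20) = 7.6026

7.6026


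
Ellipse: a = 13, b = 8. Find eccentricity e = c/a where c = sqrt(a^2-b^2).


c = sqrt(169-64) = sqrt(105) = 10.2470
e = c/a = sqrt(105)/13 = 0.7882

e = 0.7882


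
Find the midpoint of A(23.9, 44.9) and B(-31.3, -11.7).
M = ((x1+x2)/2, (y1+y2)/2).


Mx = (23.9 - 31.3)/2 = -7.4/2 = -3.7000
My = (44.9 - 11.7)/2 = 33.2/2 = 16.6000

(-3.7000, 16.6000)


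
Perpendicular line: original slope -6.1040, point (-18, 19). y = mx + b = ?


Perpendicular slope = -1/m1 = -1/(-6.1040) = 0.1638
b2 = y0 - m2*x0 = 19 - 18/(-6.1040) = 19 + 2.9489 = 21.9489

y = 0.1638x + 21.9489


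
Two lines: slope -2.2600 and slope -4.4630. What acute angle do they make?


m1-m2 = 2.203
1+m1*m2 = 11.08638
tan(theta) = |2.203/11.08638| = 0.198712
theta = arctan(|2.203/11.08638|) = 11.2390 degrees (acute angle)

11.2390 degrees


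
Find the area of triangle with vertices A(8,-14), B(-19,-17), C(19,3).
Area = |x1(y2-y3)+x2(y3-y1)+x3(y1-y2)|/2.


8*(-17-3) = -160
-19*(3+ 14) = -323
19*(-14+ 17) = 57
sum = -426
Area = |-426|/2 = 213.0000

213.0000 sq units


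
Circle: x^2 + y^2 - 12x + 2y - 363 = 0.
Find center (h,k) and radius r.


h = -D/2 = 12/2 = 6
k = -E/2 = -2/2 = -1
r^2 = h^2 + k^2 - F = 36 + 1 + 363 = 400
r = 20

Center (6, -1), radius = 20


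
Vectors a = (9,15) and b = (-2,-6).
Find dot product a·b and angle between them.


a·b = 9*(-2) + 15*(-6) = -18 - 90 = -108
|a| = sqrt(81+225) = 17.4929
|b| = sqrt(4+36) = 6.3246
cos(theta) = -108/(sqrt(306)*sqrt(40)) = -108/sqrt(12240) = -0.976187
theta = arccos(-108/sqrt(12240)) = 167.4712 degrees

a·b = -108, theta = 167.4712 deg


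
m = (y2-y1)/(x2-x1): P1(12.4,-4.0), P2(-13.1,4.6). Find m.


dy = 4.6 + 4.0 = 8.6
dx = -13.1 - 12.4 = -25.5
m = 8.6/(-25.5) = -0.3373

m = -0.3373


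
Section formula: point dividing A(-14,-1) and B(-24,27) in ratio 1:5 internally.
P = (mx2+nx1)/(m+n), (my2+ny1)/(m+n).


Px = (1*(-24) + 5*(-14))/6 = -94/6 = -15.6667
Py = (1*27 + 5*(-1))/6 = 22/6 = 3.6667

P = (-15.6667, 3.6667)


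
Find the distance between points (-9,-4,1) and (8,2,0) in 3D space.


dx=17, dy=6, dz=-1
d = sqrt(289+36+1) = sqrt(326) = 18.0555

18.0555


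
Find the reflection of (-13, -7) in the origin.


Reflection rule for origin: (-x, -y)
(-13, -7) -> (13, 7)

(13, 7)


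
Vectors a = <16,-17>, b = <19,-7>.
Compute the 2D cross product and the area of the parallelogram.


cross = 16*(-7) + 17*19 = -112 + 323 = 211
Parallelogram area = |211| = 211

cross = 211, parallelogram area = 211


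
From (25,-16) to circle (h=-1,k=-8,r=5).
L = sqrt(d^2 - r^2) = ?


d = sqrt((25+ 1)^2 + (-16+ 8)^2) = sqrt(676+64) = 27.2029
L = sqrt(740.0000 - 25) = sqrt(715.0000) = 26.7395

26.7395


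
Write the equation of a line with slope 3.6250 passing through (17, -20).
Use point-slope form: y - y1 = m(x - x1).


y + 20 = 3.6250(x - 17)
y = 3.6250x - 20 - 3.6250*17
y = 3.6250x - 81.6250

y = 3.6250x - 81.6250


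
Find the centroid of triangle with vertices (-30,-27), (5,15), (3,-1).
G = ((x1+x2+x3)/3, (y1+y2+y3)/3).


Gx = (-30+5+3)/3 = -22/3 = -7.3333
Gy = (-27+15- 1)/3 = -13/3 = -4.3333

G = (-7.3333, -4.3333)


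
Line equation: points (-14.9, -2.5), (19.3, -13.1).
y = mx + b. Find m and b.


m = (-10.6)/(34.2) = -0.3099
b = y1 - m*x1 = -2.5 - (-10.6*(-14.9))/(34.2) = -2.5 - 4.6181 = -7.1181

y = -0.3099x - 7.1181


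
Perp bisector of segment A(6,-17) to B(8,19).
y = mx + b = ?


Midpoint = (7, 1)
Slope of AB = dy/dx = 36/2 = 18.0000
Perp slope = -dx/dy = -2/36 = -0.0556
b = My - (perp slope)*Mx = 1 + (2*7)/36 = 1 + 0.3889 = 1.3889

y = -0.0556x + 1.3889


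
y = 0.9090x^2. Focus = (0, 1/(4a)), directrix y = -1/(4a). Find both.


a = 0.9090
1/(4a) = 0.2750
Focus = (0, 0.2750)
Directrix: y = -0.2750

Focus = (0, 0.2750), Directrix: y = -0.2750


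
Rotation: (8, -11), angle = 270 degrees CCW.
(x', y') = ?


cos(270) = 0, sin(270) = -1
x' = 8*0 + 11*(-1) = -11
y' = 8*(-1) - 11*0 = -8

(-11, -8)


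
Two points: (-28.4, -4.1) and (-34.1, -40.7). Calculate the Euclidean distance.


dx = -34.1 + 28.4 = -5.7
dy = -40.7 + 4.1 = -36.6
d = sqrt(32.49 + 1339.56) = sqrt(1372.05) = 37.0412

37.0412


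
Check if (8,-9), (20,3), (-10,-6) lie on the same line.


8*(3+ 6) + 20*(-6+ 9) - 10*(-9-3)
= 72 + 60 + 120 = 252

No, not collinear (determinant = 252)


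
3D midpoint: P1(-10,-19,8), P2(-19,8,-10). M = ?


Mx = (-10- 19)/2 = -14.5000
My = (-19+8)/2 = -5.5000
Mz = (8- 10)/2 = -1.0000

M = (-14.5000, -5.5000, -1.0000)


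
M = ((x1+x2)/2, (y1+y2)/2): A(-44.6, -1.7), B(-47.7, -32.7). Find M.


Mx = (-44.6 - 47.7)/2 = -92.3/2 = -46.1500
My = (-1.7 - 32.7)/2 = -34.4/2 = -17.2000

(-46.1500, -17.2000)


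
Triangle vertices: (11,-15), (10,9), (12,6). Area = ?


11*(9-6) = 33
10*(6+ 15) = 210
12*(-15-9) = -288
sum = -45
Area = |-45|/2 = 22.5000

22.5000 sq units


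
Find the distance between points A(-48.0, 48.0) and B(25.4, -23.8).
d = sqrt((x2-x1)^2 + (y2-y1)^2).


dx = 25.4 + 48.0 = 73.4
dy = -23.8 - 48.0 = -71.8
d = sqrt(5387.56 + 5155.24) = sqrt(10542.8) = 102.6781

102.6781


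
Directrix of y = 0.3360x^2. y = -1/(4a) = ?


a = 0.3360
1/(4a) = 0.7440
directrix: y = -0.7440 = -0.7440

y = -0.7440


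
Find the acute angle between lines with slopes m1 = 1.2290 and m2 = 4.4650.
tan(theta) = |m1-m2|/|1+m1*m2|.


m1-m2 = -3.236
1+m1*m2 = 6.487485
tan(theta) = |-3.236/6.487485| = 0.498807
theta = arctan(|-3.236/6.487485|) = 26.5103 degrees (acute angle)

26.5103 degrees


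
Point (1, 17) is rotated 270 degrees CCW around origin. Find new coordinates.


cos(270) = 0, sin(270) = -1
x' = 1*0 - 17*(-1) = 17
y' = 1*(-1) + 17*0 = -1

(17, -1)


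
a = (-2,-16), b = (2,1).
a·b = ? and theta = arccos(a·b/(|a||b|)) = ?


a·b = -2*2 - 16*1 = -4 - 16 = -20
|a| = sqrt(4+256) = 16.1245
|b| = sqrt(4+1) = 2.2361
cos(theta) = -20/(sqrt(260)*sqrt(5)) = -20/sqrt(1300) = -0.554700
theta = arccos(-20/sqrt(1300)) = 123.6901 degrees

a·b = -20, theta = 123.6901 deg


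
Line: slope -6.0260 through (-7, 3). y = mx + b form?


y - 3 = -6.0260(x + 7)
y = -6.0260x + 3 + 6.0260*(-7)
y = -6.0260x - 39.1820

y = -6.0260x - 39.1820


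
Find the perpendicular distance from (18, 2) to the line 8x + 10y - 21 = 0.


|8*18 + 10*2 - 21| = |143| = 143
sqrt(64 + 100) = sqrt(164) = 12.8062
d = 143/sqrt(164) = 11.1664

11.1664


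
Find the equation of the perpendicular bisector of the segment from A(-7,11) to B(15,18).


Midpoint = (4, 14.5)
Slope of AB = dy/dx = 7/22 = 0.3182
Perp slope = -dx/dy = -22/7 = -3.1429
b = My - (perp slope)*Mx = 14.5 + (22*4)/7 = 14.5 + 12.5714 = 27.0714

y = -3.1429x + 27.0714


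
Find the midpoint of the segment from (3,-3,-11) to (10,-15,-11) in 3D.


Mx = (3+10)/2 = 6.5000
My = (-3- 15)/2 = -9.0000
Mz = (-11- 11)/2 = -11.0000

M = (6.5000, -9.0000, -11.0000)


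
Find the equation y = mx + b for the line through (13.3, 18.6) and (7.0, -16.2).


m = (-34.8)/(-6.3) = 5.5238
b = y1 - m*x1 = 18.6 - (-34.8*13.3)/(-6.3) = 18.6 - 73.4667 = -54.8667

y = 5.5238x - 54.8667


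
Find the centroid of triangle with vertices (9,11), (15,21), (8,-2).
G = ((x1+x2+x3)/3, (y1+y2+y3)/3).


Gx = (9+15+8)/3 = 32/3 = 10.6667
Gy = (11+21- 2)/3 = 30/3 = 10.0000

G = (10.6667, 10.0000)


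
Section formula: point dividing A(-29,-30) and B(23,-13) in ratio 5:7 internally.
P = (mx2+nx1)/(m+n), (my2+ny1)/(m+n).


Px = (5*23 + 7*(-29))/12 = -88/12 = -7.3333
Py = (5*(-13) + 7*(-30))/12 = -275/12 = -22.9167

P = (-7.3333, -22.9167)


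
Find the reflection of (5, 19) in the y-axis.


Reflection rule for y-axis: (-x, y)
(5, 19) -> (-5, 19)

(-5, 19)


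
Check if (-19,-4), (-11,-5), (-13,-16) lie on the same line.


-19*(-5+ 16) - 11*(-16+ 4) - 13*(-4+ 5)
= -209 + 132 - 13 = -90

No, not collinear (determinant = -90)


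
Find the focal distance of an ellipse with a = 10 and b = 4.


c^2 = 10^2 - 4^2 = 100 - 16 = 84
c = sqrt(84) = 9.1652

c = 9.1652


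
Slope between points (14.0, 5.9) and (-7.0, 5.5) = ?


dy = 5.5 - 5.9 = -0.4
dx = -7.0 - 14.0 = -21.0
m = -0.4/(-21.0) = 0.0190

m = 0.0190


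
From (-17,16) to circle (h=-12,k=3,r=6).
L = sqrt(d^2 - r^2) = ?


d = sqrt((-17+ 12)^2 + (16-3)^2) = sqrt(25+169) = 13.9284
L = sqrt(194.0000 - 36) = sqrt(158.0000) = 12.5698

12.5698


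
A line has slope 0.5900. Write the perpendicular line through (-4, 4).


Perpendicular slope = -1/m1 = -1/0.5900 = -1.6949
b2 = y0 - m2*x0 = 4 - 4/0.5900 = 4 - 6.7797 = -2.7797

y = -1.6949x - 2.7797


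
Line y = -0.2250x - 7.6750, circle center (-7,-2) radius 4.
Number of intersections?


Substitute y = -0.2250x - 7.6750: (x+ 7)^2 + (-0.2250x- 7.6750+ 2)^2 = 16
Expand to Ax^2 + Bx + C = 0, where b-k = -5.675
A = 1+m^2 = 1.050625
B = 2(m(b-k) - h) = 2(-0.2250*(-5.675) + 7) = 16.55375
C = h^2 + (b-k)^2 - r^2 = 49 + 32.205625 - 16 = 65.205625
disc = B^2-4AC = 274.0266 - 274.0266 = 0
disc = 0

1 intersection point (tangent)


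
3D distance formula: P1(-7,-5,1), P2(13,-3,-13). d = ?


dx=20, dy=2, dz=-14
d = sqrt(400+4+196) = sqrt(600) = 24.4949

24.4949


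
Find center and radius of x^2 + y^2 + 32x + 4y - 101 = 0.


h = -D/2 = -32/2 = -16
k = -E/2 = -4/2 = -2
r^2 = h^2 + k^2 - F = 256 + 4 + 101 = 361
r = 19

Center (-16, -2), radius = 19


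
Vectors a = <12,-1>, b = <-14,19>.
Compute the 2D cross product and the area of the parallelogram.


cross = 12*19 + 1*(-14) = 228 - 14 = 214
Parallelogram area = |214| = 214

cross = 214, parallelogram area = 214


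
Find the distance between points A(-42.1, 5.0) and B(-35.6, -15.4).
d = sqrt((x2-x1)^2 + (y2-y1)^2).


dx = -35.6 + 42.1 = 6.5
dy = -15.4 - 5.0 = -20.4
d = sqrt(42.25 + 416.16) = sqrt(458.41) = 21.4105

21.4105


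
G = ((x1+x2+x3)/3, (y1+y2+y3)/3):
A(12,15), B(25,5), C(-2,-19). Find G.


Gx = (12+25- 2)/3 = 35/3 = 11.6667
Gy = (15+5- 19)/3 = 1/3 = 0.3333

G = (11.6667, 0.3333)


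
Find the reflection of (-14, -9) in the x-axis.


Reflection rule for x-axis: (x, -y)
(-14, -9) -> (-14, 9)

(-14, 9)


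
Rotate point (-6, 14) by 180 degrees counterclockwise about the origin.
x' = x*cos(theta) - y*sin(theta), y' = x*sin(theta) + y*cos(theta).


cos(180) = -1, sin(180) = 0
x' = -6*(-1) - 14*0 = 6
y' = -6*0 + 14*(-1) = -14

(6, -14)


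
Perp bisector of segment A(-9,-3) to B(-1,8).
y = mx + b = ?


Midpoint = (-5, 2.5)
Slope of AB = dy/dx = 11/8 = 1.3750
Perp slope = -dx/dy = -8/11 = -0.7273
b = My - (perp slope)*Mx = 2.5 + (8*(-5))/11 = 2.5 - 3.6364 = -1.1364

y = -0.7273x - 1.1364


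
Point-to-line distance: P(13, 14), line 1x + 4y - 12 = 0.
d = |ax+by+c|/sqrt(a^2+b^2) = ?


|1*13 + 4*14 - 12| = |57| = 57
sqrt(1 + 16) = sqrt(17) = 4.1231
d = 57/sqrt(17) = 13.8245

13.8245


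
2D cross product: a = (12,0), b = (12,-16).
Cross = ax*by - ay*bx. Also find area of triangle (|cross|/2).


cross = 12*(-16) - 0*12 = -192 - 0 = -192
Triangle area = |-192|/2 = 192/2 = 96.0000

cross = -192, triangle area = 96.0000


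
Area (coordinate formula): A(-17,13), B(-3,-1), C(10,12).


-17*(-1-12) = 221
-3*(12-13) = 3
10*(13+ 1) = 140
sum = 364
Area = |364|/2 = 182.0000

182.0000 sq units


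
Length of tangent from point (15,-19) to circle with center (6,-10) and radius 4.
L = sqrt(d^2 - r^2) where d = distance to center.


d = sqrt((15-6)^2 + (-19+ 10)^2) = sqrt(81+81) = 12.7279
L = sqrt(162.0000 - 16) = sqrt(146.0000) = 12.0830

12.0830


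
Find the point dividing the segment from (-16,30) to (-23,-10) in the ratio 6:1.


Px = (6*(-23) + 1*(-16))/7 = -154/7 = -22.0000
Py = (6*(-10) + 1*30)/7 = -30/7 = -4.2857

P = (-22.0000, -4.2857)


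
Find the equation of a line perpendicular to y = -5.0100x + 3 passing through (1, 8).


Perpendicular slope = -1/m1 = -1/(-5.0100) = 0.1996
b2 = y0 - m2*x0 = 8 + 1/(-5.0100) = 8 - 0.1996 = 7.8004

y = 0.1996x + 7.8004


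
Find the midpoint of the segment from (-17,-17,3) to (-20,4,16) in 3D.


Mx = (-17- 20)/2 = -18.5000
My = (-17+4)/2 = -6.5000
Mz = (3+16)/2 = 9.5000

M = (-18.5000, -6.5000, 9.5000)


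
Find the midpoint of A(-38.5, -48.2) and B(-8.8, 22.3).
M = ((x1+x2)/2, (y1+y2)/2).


Mx = (-38.5 - 8.8)/2 = -47.3/2 = -23.6500
My = (-48.2 + 22.3)/2 = -25.9/2 = -12.9500

(-23.6500, -12.9500)


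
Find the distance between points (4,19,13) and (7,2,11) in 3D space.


dx=3, dy=-17, dz=-2
d = sqrt(9+289+4) = sqrt(302) = 17.3781

17.3781


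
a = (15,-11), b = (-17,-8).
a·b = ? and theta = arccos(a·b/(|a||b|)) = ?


a·b = 15*(-17) - 11*(-8) = -255 + 88 = -167
|a| = sqrt(225+121) = 18.6011
|b| = sqrt(289+64) = 18.7883
cos(theta) = -167/(sqrt(346)*sqrt(353)) = -167/sqrt(122138) = -0.477849
theta = arccos(-167/sqrt(122138)) = 118.5450 degrees

a·b = -167, theta = 118.5450 deg


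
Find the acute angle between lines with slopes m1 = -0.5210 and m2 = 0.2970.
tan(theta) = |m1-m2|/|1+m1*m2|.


m1-m2 = -0.818
1+m1*m2 = 0.845263
tan(theta) = |-0.818/0.845263| = 0.967746
theta = arctan(|-0.818/0.845263|) = 44.0609 degrees (acute angle)

44.0609 degrees


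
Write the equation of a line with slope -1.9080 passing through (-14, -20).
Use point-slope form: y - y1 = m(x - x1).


y + 20 = -1.9080(x + 14)
y = -1.9080x - 20 + 1.9080*(-14)
y = -1.9080x - 46.7120

y = -1.9080x - 46.7120


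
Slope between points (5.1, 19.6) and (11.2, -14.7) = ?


dy = -14.7 - 19.6 = -34.3
dx = 11.2 - 5.1 = 6.1
m = -34.3/6.1 = -5.6230

m = -5.6230


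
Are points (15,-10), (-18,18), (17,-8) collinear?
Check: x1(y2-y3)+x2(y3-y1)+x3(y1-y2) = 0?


15*(18+ 8) - 18*(-8+ 10) + 17*(-10-18)
= 390 - 36 - 476 = -122

No, not collinear (determinant = -122)


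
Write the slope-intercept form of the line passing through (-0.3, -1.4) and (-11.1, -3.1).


m = (-1.7)/(-10.8) = 0.1574
b = y1 - m*x1 = -1.4 - (-1.7*(-0.3))/(-10.8) = -1.4 + 0.0472 = -1.3528

y = 0.1574x - 1.3528


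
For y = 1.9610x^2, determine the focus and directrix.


a = 1.9610
1/(4a) = 0.1275
Focus = (0, 0.1275)
Directrix: y = -0.1275

Focus = (0, 0.1275), Directrix: y = -0.1275


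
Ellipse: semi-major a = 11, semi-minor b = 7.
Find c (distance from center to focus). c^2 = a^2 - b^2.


c^2 = 11^2 - 7^2 = 121 - 49 = 72
c = sqrt(72) = 8.4853

c = 8.4853


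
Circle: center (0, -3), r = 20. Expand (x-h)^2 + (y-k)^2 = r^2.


(x-0)^2 + (y+ 3)^2 = 20^2
D = -2h = 0, E = -2k = 6
F = h^2+k^2-r^2 = 0+9-400 = -391

x^2 + y^2 + 6y - 391 = 0


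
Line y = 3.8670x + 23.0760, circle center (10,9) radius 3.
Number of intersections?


Substitute y = 3.8670x + 23.0760: (x-10)^2 + (3.8670x+23.0760-9)^2 = 9
Expand to Ax^2 + Bx + C = 0, where b-k = 14.076
A = 1+m^2 = 15.953689
B = 2(m(b-k) - h) = 2(3.8670*14.076 - 10) = 88.863784
C = h^2 + (b-k)^2 - r^2 = 100 + 198.133776 - 9 = 289.133776
disc = B^2-4AC = 7896.7721 - 18451.0014 = -10554.2293
disc < 0

0 intersection points


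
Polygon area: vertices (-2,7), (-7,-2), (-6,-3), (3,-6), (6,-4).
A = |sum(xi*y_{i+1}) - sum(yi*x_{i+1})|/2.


sum(xi*y_{i+1}) = -2*(-2) - 7*(-3) - 6*(-6) + 3*(-4) + 6*7 = 91
sum(yi*x_{i+1}) = 7*(-7) - 2*(-6) - 3*3 - 6*6 - 4*(-2) = -74
Area = |91 + 74|/2 = 165/2 = 82.5000

82.5000 sq units


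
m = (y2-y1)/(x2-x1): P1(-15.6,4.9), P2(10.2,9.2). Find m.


dy = 9.2 - 4.9 = 4.3
dx = 10.2 + 15.6 = 25.8
m = 4.3/25.8 = 0.1667

m = 0.1667


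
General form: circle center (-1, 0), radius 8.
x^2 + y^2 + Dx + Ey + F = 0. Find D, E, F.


(x+ 1)^2 + (y-0)^2 = 8^2
D = -2h = 2, E = -2k = 0
F = h^2+k^2-r^2 = 1+0-64 = -63

D = 2, E = 0, F = -63


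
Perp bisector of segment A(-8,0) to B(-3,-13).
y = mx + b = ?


Midpoint = (-5.5, -6.5)
Slope of AB = dy/dx = -13/5 = -2.6000
Perp slope = -dx/dy = 5/13 = 0.3846
b = My - (perp slope)*Mx = -6.5 + (5*(-5.5))/(-13) = -6.5 + 2.1154 = -4.3846

y = 0.3846x - 4.3846


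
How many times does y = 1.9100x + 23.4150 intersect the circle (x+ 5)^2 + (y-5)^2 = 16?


Substitute y = 1.9100x + 23.4150: (x+ 5)^2 + (1.9100x+23.4150-5)^2 = 16
Expand to Ax^2 + Bx + C = 0, where b-k = 18.415
A = 1+m^2 = 4.6481
B = 2(m(b-k) - h) = 2(1.9100*18.415 + 5) = 80.3453
C = h^2 + (b-k)^2 - r^2 = 25 + 339.112225 - 16 = 348.112225
disc = B^2-4AC = 6455.3672 - 6472.2417 = -16.8745
disc < 0

0 intersection points


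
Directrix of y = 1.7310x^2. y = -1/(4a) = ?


a = 1.7310
1/(4a) = 0.1444
directrix: y = -0.1444 = -0.1444

y = -0.1444
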